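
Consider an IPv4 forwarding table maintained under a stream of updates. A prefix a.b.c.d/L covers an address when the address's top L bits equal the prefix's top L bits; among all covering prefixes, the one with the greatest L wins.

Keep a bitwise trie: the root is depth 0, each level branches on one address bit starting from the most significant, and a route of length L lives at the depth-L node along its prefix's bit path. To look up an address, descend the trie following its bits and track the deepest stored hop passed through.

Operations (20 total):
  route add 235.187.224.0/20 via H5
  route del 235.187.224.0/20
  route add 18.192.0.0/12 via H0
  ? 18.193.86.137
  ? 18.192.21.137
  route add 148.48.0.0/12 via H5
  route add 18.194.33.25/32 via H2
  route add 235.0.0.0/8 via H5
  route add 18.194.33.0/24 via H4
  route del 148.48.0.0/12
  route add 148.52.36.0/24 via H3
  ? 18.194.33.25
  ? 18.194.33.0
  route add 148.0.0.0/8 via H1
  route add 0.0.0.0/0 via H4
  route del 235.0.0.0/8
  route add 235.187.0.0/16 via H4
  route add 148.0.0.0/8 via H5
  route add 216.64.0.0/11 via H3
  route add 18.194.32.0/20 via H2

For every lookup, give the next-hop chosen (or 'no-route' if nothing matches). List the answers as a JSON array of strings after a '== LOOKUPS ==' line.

Process each operation:
  add 235.187.224.0/20 -> H5 at depth 20
  - 235.187.224.0/20 clear@20
  add 18.192.0.0/12 -> H0 at depth 12
  Q 18.193.86.137: descend 000100101100 ; hops seen [H0] ; pick H0
  Q 18.192.21.137: descend 000100101100 ; hops seen [H0] ; pick H0
  add 148.48.0.0/12 -> H5 at depth 12
  add 18.194.33.25/32 -> H2 at depth 32
  add 235.0.0.0/8 -> H5 at depth 8
  add 18.194.33.0/24 -> H4 at depth 24
  - 148.48.0.0/12 clear@12
  add 148.52.36.0/24 -> H3 at depth 24
  Q 18.194.33.25: descend 00010010110000100010000100011001 ; hops seen [H0,H4,H2] ; pick H2
  Q 18.194.33.0: descend 000100101100001000100001000 ; hops seen [H0,H4] ; pick H4
  add 148.0.0.0/8 -> H1 at depth 8
  add 0.0.0.0/0 -> H4 at depth 0
  - 235.0.0.0/8 clear@8
  add 235.187.0.0/16 -> H4 at depth 16
  add 148.0.0.0/8 -> H5 at depth 8
  add 216.64.0.0/11 -> H3 at depth 11
  add 18.194.32.0/20 -> H2 at depth 20

== LOOKUPS ==
["H0","H0","H2","H4"]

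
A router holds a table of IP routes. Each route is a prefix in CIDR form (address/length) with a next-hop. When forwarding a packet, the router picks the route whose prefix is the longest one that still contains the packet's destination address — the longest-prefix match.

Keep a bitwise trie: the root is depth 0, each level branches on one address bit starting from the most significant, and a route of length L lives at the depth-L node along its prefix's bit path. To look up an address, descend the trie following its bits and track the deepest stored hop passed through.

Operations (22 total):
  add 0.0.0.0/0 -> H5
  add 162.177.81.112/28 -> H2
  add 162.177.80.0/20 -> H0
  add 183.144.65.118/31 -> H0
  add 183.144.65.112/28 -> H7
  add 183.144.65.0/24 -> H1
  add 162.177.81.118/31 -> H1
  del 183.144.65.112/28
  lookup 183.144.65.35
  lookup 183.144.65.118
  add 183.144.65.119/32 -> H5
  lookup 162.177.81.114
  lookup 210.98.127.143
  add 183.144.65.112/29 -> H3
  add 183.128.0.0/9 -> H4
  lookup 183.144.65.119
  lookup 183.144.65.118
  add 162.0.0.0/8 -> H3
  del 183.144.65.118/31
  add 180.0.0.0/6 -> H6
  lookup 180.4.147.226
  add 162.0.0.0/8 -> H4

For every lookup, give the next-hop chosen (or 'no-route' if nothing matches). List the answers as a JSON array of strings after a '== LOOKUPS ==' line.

Trace:
  add 0.0.0.0/0 -> H5 at depth 0
  add 162.177.81.112/28 -> H2 at depth 28
  add 162.177.80.0/20 -> H0 at depth 20
  add 183.144.65.118/31 -> H0 at depth 31
  add 183.144.65.112/28 -> H7 at depth 28
  add 183.144.65.0/24 -> H1 at depth 24
  add 162.177.81.118/31 -> H1 at depth 31
  - 183.144.65.112/28 clear@28
  ? 183.144.65.35  path d0:H5→d1:-→d2:-→d3:-→d4:-→d5:-→d6:-→d7:-→d8:-→d9:-→d10:-→d11:-→d12:-→d13:-→d14:-→d15:-→d16:-→d17:-→d18:-→d19:-→d20:-→d21:-→d22:-→d23:-→d24:H1→d25:-  best=H1
  ? 183.144.65.118  path d0:H5→d1:-→d2:-→d3:-→d4:-→d5:-→d6:-→d7:-→d8:-→d9:-→d10:-→d11:-→d12:-→d13:-→d14:-→d15:-→d16:-→d17:-→d18:-→d19:-→d20:-→d21:-→d22:-→d23:-→d24:H1→d25:-→d26:-→d27:-→d28:-→d29:-→d30:-→d31:H0  best=H0
  add 183.144.65.119/32 -> H5 at depth 32
  ? 162.177.81.114  path d0:H5→d1:-→d2:-→d3:-→d4:-→d5:-→d6:-→d7:-→d8:-→d9:-→d10:-→d11:-→d12:-→d13:-→d14:-→d15:-→d16:-→d17:-→d18:-→d19:-→d20:H0→d21:-→d22:-→d23:-→d24:-→d25:-→d26:-→d27:-→d28:H2→d29:-  best=H2
  ? 210.98.127.143  path d0:H5→d1:-  best=H5
  add 183.144.65.112/29 -> H3 at depth 29
  add 183.128.0.0/9 -> H4 at depth 9
  ? 183.144.65.119  path d0:H5→d1:-→d2:-→d3:-→d4:-→d5:-→d6:-→d7:-→d8:-→d9:H4→d10:-→d11:-→d12:-→d13:-→d14:-→d15:-→d16:-→d17:-→d18:-→d19:-→d20:-→d21:-→d22:-→d23:-→d24:H1→d25:-→d26:-→d27:-→d28:-→d29:H3→d30:-→d31:H0→d32:H5  best=H5
  ? 183.144.65.118  path d0:H5→d1:-→d2:-→d3:-→d4:-→d5:-→d6:-→d7:-→d8:-→d9:H4→d10:-→d11:-→d12:-→d13:-→d14:-→d15:-→d16:-→d17:-→d18:-→d19:-→d20:-→d21:-→d22:-→d23:-→d24:H1→d25:-→d26:-→d27:-→d28:-→d29:H3→d30:-→d31:H0  best=H0
  add 162.0.0.0/8 -> H3 at depth 8
  - 183.144.65.118/31 clear@31
  add 180.0.0.0/6 -> H6 at depth 6
  ? 180.4.147.226  path d0:H5→d1:-→d2:-→d3:-→d4:-→d5:-→d6:H6  best=H6
  add 162.0.0.0/8 -> H4 at depth 8

== LOOKUPS ==
["H1","H0","H2","H5","H5","H0","H6"]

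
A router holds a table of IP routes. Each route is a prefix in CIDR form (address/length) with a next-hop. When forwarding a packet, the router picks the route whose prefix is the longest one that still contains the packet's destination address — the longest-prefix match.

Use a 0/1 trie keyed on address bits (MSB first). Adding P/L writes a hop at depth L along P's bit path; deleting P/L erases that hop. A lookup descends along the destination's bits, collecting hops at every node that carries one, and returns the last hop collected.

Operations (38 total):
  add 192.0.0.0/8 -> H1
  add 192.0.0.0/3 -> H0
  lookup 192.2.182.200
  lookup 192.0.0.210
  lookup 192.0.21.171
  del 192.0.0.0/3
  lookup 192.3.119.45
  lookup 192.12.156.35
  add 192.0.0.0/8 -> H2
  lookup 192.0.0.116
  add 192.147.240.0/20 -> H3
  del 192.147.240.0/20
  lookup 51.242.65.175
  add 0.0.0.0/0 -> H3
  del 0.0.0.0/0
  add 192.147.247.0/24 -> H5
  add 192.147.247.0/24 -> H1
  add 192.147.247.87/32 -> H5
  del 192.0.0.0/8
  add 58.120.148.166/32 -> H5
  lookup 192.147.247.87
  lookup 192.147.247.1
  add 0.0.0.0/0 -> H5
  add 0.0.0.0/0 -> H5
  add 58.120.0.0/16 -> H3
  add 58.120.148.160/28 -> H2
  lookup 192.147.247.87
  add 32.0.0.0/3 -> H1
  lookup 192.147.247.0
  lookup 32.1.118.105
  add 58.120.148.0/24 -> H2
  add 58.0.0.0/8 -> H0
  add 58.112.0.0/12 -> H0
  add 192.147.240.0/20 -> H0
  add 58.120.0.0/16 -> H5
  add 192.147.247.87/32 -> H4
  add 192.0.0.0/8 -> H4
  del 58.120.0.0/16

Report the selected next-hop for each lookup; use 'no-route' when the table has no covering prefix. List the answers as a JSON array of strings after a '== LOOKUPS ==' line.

Apply in order:
  add 192.0.0.0/8 -> H1 at depth 8
  add 192.0.0.0/3 -> H0 at depth 3
  Q 192.2.182.200: descend 11000000 ; hops seen [H0,H1] ; pick H1
  Q 192.0.0.210: descend 11000000 ; hops seen [H0,H1] ; pick H1
  Q 192.0.21.171: descend 11000000 ; hops seen [H0,H1] ; pick H1
  del 192.0.0.0/3 (clear depth 3)
  Q 192.3.119.45: descend 11000000 ; hops seen [H1] ; pick H1
  Q 192.12.156.35: descend 11000000 ; hops seen [H1] ; pick H1
  add 192.0.0.0/8 -> H2 at depth 8
  Q 192.0.0.116: descend 11000000 ; hops seen [H2] ; pick H2
  add 192.147.240.0/20 -> H3 at depth 20
  del 192.147.240.0/20 (clear depth 20)
  Q 51.242.65.175: descend ε ; hops seen [∅] ; pick no-route
  add 0.0.0.0/0 -> H3 at depth 0
  del 0.0.0.0/0 (clear depth 0)
  add 192.147.247.0/24 -> H5 at depth 24
  add 192.147.247.0/24 -> H1 at depth 24
  add 192.147.247.87/32 -> H5 at depth 32
  del 192.0.0.0/8 (clear depth 8)
  add 58.120.148.166/32 -> H5 at depth 32
  Q 192.147.247.87: descend 11000000100100111111011101010111 ; hops seen [H1,H5] ; pick H5
  Q 192.147.247.1: descend 1100000010010011111101110 ; hops seen [H1] ; pick H1
  add 0.0.0.0/0 -> H5 at depth 0
  add 0.0.0.0/0 -> H5 at depth 0
  add 58.120.0.0/16 -> H3 at depth 16
  add 58.120.148.160/28 -> H2 at depth 28
  Q 192.147.247.87: descend 11000000100100111111011101010111 ; hops seen [H5,H1,H5] ; pick H5
  add 32.0.0.0/3 -> H1 at depth 3
  Q 192.147.247.0: descend 1100000010010011111101110 ; hops seen [H5,H1] ; pick H1
  Q 32.1.118.105: descend 001 ; hops seen [H5,H1] ; pick H1
  add 58.120.148.0/24 -> H2 at depth 24
  add 58.0.0.0/8 -> H0 at depth 8
  add 58.112.0.0/12 -> H0 at depth 12
  add 192.147.240.0/20 -> H0 at depth 20
  add 58.120.0.0/16 -> H5 at depth 16
  add 192.147.247.87/32 -> H4 at depth 32
  add 192.0.0.0/8 -> H4 at depth 8
  del 58.120.0.0/16 (clear depth 16)

== LOOKUPS ==
["H1","H1","H1","H1","H1","H2","no-route","H5","H1","H5","H1","H1"]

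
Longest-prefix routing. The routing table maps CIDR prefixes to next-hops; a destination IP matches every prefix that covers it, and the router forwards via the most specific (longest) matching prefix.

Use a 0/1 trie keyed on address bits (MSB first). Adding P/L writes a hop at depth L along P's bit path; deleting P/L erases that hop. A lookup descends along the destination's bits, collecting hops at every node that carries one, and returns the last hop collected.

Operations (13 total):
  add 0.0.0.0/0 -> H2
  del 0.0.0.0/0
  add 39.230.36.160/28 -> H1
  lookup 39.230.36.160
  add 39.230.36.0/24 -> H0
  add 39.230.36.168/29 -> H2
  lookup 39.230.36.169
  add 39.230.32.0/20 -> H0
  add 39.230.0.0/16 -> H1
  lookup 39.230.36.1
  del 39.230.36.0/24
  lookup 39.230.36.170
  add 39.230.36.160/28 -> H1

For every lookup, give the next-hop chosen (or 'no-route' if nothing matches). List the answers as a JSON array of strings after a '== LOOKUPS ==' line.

Apply in order:
  + 0.0.0.0/0 (H2) depth=0
  - 0.0.0.0/0 clear@0
  + 39.230.36.160/28 (H1) depth=28
  lookup 39.230.36.160: bits 0010011111100110001001001010 walk d0:-→d1:-→d2:-→d3:-→d4:-→d5:-→d6:-→d7:-→d8:-→d9:-→d10:-→d11:-→d12:-→d13:-→d14:-→d15:-→d16:-→d17:-→d18:-→d19:-→d20:-→d21:-→d22:-→d23:-→d24:-→d25:-→d26:-→d27:-→d28:H1 -> H1
  + 39.230.36.0/24 (H0) depth=24
  + 39.230.36.168/29 (H2) depth=29
  lookup 39.230.36.169: bits 00100111111001100010010010101 walk d0:-→d1:-→d2:-→d3:-→d4:-→d5:-→d6:-→d7:-→d8:-→d9:-→d10:-→d11:-→d12:-→d13:-→d14:-→d15:-→d16:-→d17:-→d18:-→d19:-→d20:-→d21:-→d22:-→d23:-→d24:H0→d25:-→d26:-→d27:-→d28:H1→d29:H2 -> H2
  + 39.230.32.0/20 (H0) depth=20
  + 39.230.0.0/16 (H1) depth=16
  lookup 39.230.36.1: bits 001001111110011000100100 walk d0:-→d1:-→d2:-→d3:-→d4:-→d5:-→d6:-→d7:-→d8:-→d9:-→d10:-→d11:-→d12:-→d13:-→d14:-→d15:-→d16:H1→d17:-→d18:-→d19:-→d20:H0→d21:-→d22:-→d23:-→d24:H0 -> H0
  - 39.230.36.0/24 clear@24
  lookup 39.230.36.170: bits 00100111111001100010010010101 walk d0:-→d1:-→d2:-→d3:-→d4:-→d5:-→d6:-→d7:-→d8:-→d9:-→d10:-→d11:-→d12:-→d13:-→d14:-→d15:-→d16:H1→d17:-→d18:-→d19:-→d20:H0→d21:-→d22:-→d23:-→d24:-→d25:-→d26:-→d27:-→d28:H1→d29:H2 -> H2
  + 39.230.36.160/28 (H1) depth=28

== LOOKUPS ==
["H1","H2","H0","H2"]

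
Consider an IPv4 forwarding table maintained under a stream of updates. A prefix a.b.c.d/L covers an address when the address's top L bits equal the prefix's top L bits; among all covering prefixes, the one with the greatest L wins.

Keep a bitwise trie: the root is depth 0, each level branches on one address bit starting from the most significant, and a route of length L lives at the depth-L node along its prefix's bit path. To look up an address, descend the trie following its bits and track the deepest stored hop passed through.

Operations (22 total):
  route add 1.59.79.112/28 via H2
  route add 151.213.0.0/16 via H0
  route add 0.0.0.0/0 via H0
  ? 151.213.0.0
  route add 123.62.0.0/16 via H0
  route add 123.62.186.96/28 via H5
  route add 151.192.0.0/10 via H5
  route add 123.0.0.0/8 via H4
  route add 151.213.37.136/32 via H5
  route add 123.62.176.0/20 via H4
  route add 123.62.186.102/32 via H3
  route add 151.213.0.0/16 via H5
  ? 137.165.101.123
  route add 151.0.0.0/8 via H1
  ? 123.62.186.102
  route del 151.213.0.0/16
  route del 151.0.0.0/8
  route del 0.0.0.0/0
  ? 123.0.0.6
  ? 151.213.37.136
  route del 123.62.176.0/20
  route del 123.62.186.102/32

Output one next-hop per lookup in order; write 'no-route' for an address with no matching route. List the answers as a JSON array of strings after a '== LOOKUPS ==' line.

Apply in order:
  + 1.59.79.112/28 (H2) depth=28
  + 151.213.0.0/16 (H0) depth=16
  + 0.0.0.0/0 (H0) depth=0
  lookup 151.213.0.0: bits 1001011111010101 walk d0:H0→d1:-→d2:-→d3:-→d4:-→d5:-→d6:-→d7:-→d8:-→d9:-→d10:-→d11:-→d12:-→d13:-→d14:-→d15:-→d16:H0 -> H0
  + 123.62.0.0/16 (H0) depth=16
  + 123.62.186.96/28 (H5) depth=28
  + 151.192.0.0/10 (H5) depth=10
  + 123.0.0.0/8 (H4) depth=8
  + 151.213.37.136/32 (H5) depth=32
  + 123.62.176.0/20 (H4) depth=20
  + 123.62.186.102/32 (H3) depth=32
  + 151.213.0.0/16 (H5) depth=16
  lookup 137.165.101.123: bits 100 walk d0:H0→d1:-→d2:-→d3:- -> H0
  + 151.0.0.0/8 (H1) depth=8
  lookup 123.62.186.102: bits 01111011001111101011101001100110 walk d0:H0→d1:-→d2:-→d3:-→d4:-→d5:-→d6:-→d7:-→d8:H4→d9:-→d10:-→d11:-→d12:-→d13:-→d14:-→d15:-→d16:H0→d17:-→d18:-→d19:-→d20:H4→d21:-→d22:-→d23:-→d24:-→d25:-→d26:-→d27:-→d28:H5→d29:-→d30:-→d31:-→d32:H3 -> H3
  - 151.213.0.0/16 clear@16
  - 151.0.0.0/8 clear@8
  - 0.0.0.0/0 clear@0
  lookup 123.0.0.6: bits 0111101100 walk d0:-→d1:-→d2:-→d3:-→d4:-→d5:-→d6:-→d7:-→d8:H4→d9:-→d10:- -> H4
  lookup 151.213.37.136: bits 10010111110101010010010110001000 walk d0:-→d1:-→d2:-→d3:-→d4:-→d5:-→d6:-→d7:-→d8:-→d9:-→d10:H5→d11:-→d12:-→d13:-→d14:-→d15:-→d16:-→d17:-→d18:-→d19:-→d20:-→d21:-→d22:-→d23:-→d24:-→d25:-→d26:-→d27:-→d28:-→d29:-→d30:-→d31:-→d32:H5 -> H5
  - 123.62.176.0/20 clear@20
  - 123.62.186.102/32 clear@32

== LOOKUPS ==
["H0","H0","H3","H4","H5"]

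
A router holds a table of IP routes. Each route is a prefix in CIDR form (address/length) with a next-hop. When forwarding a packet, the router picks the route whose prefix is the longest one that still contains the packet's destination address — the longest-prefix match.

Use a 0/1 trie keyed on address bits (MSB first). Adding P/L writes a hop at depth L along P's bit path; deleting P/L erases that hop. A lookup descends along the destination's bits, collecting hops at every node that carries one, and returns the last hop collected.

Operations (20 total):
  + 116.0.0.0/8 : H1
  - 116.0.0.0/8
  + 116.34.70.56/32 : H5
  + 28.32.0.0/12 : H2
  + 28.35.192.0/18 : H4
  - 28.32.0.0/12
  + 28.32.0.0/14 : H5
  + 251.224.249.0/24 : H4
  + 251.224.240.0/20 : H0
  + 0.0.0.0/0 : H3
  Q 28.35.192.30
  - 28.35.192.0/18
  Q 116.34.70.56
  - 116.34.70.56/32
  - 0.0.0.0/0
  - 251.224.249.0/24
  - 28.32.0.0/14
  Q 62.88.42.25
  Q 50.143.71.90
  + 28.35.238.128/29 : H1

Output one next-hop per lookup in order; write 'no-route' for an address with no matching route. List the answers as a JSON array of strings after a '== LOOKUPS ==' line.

Apply in order:
  + 116.0.0.0/8 (H1) depth=8
  del 116.0.0.0/8 (clear depth 8)
  + 116.34.70.56/32 (H5) depth=32
  + 28.32.0.0/12 (H2) depth=12
  + 28.35.192.0/18 (H4) depth=18
  del 28.32.0.0/12 (clear depth 12)
  + 28.32.0.0/14 (H5) depth=14
  + 251.224.249.0/24 (H4) depth=24
  + 251.224.240.0/20 (H0) depth=20
  + 0.0.0.0/0 (H3) depth=0
  lookup 28.35.192.30: bits 000111000010001111 walk d0:H3→d1:-→d2:-→d3:-→d4:-→d5:-→d6:-→d7:-→d8:-→d9:-→d10:-→d11:-→d12:-→d13:-→d14:H5→d15:-→d16:-→d17:-→d18:H4 -> H4
  del 28.35.192.0/18 (clear depth 18)
  lookup 116.34.70.56: bits 01110100001000100100011000111000 walk d0:H3→d1:-→d2:-→d3:-→d4:-→d5:-→d6:-→d7:-→d8:-→d9:-→d10:-→d11:-→d12:-→d13:-→d14:-→d15:-→d16:-→d17:-→d18:-→d19:-→d20:-→d21:-→d22:-→d23:-→d24:-→d25:-→d26:-→d27:-→d28:-→d29:-→d30:-→d31:-→d32:H5 -> H5
  del 116.34.70.56/32 (clear depth 32)
  del 0.0.0.0/0 (clear depth 0)
  del 251.224.249.0/24 (clear depth 24)
  del 28.32.0.0/14 (clear depth 14)
  lookup 62.88.42.25: bits 00 walk d0:-→d1:-→d2:- -> no-route
  lookup 50.143.71.90: bits 00 walk d0:-→d1:-→d2:- -> no-route
  + 28.35.238.128/29 (H1) depth=29

== LOOKUPS ==
["H4","H5","no-route","no-route"]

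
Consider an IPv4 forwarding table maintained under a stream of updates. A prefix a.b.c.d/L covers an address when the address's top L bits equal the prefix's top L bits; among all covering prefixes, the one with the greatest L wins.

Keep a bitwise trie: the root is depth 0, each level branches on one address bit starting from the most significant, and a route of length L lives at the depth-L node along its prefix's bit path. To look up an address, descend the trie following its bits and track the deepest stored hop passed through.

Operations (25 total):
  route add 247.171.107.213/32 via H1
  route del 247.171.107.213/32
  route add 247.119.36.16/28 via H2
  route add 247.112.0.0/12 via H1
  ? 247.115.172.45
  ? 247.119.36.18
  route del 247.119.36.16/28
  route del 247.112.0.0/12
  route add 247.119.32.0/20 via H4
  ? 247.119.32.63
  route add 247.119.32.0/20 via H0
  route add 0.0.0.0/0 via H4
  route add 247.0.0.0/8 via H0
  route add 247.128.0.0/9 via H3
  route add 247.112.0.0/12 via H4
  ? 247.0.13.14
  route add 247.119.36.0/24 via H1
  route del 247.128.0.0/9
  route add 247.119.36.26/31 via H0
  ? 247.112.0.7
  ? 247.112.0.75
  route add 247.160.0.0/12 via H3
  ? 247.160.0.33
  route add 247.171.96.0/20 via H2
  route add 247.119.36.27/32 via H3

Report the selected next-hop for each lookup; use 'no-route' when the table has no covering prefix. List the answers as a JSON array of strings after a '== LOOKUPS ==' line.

Process each operation:
  + 247.171.107.213/32 (H1) depth=32
  - 247.171.107.213/32 clear@32
  + 247.119.36.16/28 (H2) depth=28
  + 247.112.0.0/12 (H1) depth=12
  Q 247.115.172.45: descend 1111011101110 ; hops seen [H1] ; pick H1
  Q 247.119.36.18: descend 1111011101110111001001000001 ; hops seen [H1,H2] ; pick H2
  - 247.119.36.16/28 clear@28
  - 247.112.0.0/12 clear@12
  + 247.119.32.0/20 (H4) depth=20
  Q 247.119.32.63: descend 111101110111011100100 ; hops seen [H4] ; pick H4
  + 247.119.32.0/20 (H0) depth=20
  + 0.0.0.0/0 (H4) depth=0
  + 247.0.0.0/8 (H0) depth=8
  + 247.128.0.0/9 (H3) depth=9
  + 247.112.0.0/12 (H4) depth=12
  Q 247.0.13.14: descend 111101110 ; hops seen [H4,H0] ; pick H0
  + 247.119.36.0/24 (H1) depth=24
  - 247.128.0.0/9 clear@9
  + 247.119.36.26/31 (H0) depth=31
  Q 247.112.0.7: descend 1111011101110 ; hops seen [H4,H0,H4] ; pick H4
  Q 247.112.0.75: descend 1111011101110 ; hops seen [H4,H0,H4] ; pick H4
  + 247.160.0.0/12 (H3) depth=12
  Q 247.160.0.33: descend 111101111010 ; hops seen [H4,H0,H3] ; pick H3
  + 247.171.96.0/20 (H2) depth=20
  + 247.119.36.27/32 (H3) depth=32

== LOOKUPS ==
["H1","H2","H4","H0","H4","H4","H3"]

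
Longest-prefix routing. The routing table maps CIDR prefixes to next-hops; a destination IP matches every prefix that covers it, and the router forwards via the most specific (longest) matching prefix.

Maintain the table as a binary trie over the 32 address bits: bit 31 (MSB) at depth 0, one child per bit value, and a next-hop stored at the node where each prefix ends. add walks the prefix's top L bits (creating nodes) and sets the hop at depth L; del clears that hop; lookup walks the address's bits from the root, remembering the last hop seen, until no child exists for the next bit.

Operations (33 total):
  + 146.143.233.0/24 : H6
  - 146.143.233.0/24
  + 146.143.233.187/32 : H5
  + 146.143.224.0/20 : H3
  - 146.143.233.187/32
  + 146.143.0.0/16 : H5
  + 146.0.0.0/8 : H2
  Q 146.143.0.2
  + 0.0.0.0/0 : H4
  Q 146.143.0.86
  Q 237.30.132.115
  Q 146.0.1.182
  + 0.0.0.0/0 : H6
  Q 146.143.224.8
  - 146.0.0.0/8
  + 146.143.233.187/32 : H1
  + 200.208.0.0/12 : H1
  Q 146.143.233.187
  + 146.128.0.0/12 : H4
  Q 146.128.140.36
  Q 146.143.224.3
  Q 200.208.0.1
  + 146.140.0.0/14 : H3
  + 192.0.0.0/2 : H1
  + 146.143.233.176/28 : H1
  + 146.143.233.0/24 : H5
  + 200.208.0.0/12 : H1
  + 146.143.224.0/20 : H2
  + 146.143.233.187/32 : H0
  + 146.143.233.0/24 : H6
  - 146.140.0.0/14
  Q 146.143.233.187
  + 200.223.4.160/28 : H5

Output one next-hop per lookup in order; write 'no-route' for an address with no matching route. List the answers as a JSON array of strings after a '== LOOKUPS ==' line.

Apply in order:
  + 146.143.233.0/24 (H6) depth=24
  - 146.143.233.0/24 clear@24
  + 146.143.233.187/32 (H5) depth=32
  + 146.143.224.0/20 (H3) depth=20
  - 146.143.233.187/32 clear@32
  + 146.143.0.0/16 (H5) depth=16
  + 146.0.0.0/8 (H2) depth=8
  ? 146.143.0.2  path d0:-→d1:-→d2:-→d3:-→d4:-→d5:-→d6:-→d7:-→d8:H2→d9:-→d10:-→d11:-→d12:-→d13:-→d14:-→d15:-→d16:H5  best=H5
  + 0.0.0.0/0 (H4) depth=0
  ? 146.143.0.86  path d0:H4→d1:-→d2:-→d3:-→d4:-→d5:-→d6:-→d7:-→d8:H2→d9:-→d10:-→d11:-→d12:-→d13:-→d14:-→d15:-→d16:H5  best=H5
  ? 237.30.132.115  path d0:H4→d1:-  best=H4
  ? 146.0.1.182  path d0:H4→d1:-→d2:-→d3:-→d4:-→d5:-→d6:-→d7:-→d8:H2  best=H2
  + 0.0.0.0/0 (H6) depth=0
  ? 146.143.224.8  path d0:H6→d1:-→d2:-→d3:-→d4:-→d5:-→d6:-→d7:-→d8:H2→d9:-→d10:-→d11:-→d12:-→d13:-→d14:-→d15:-→d16:H5→d17:-→d18:-→d19:-→d20:H3  best=H3
  - 146.0.0.0/8 clear@8
  + 146.143.233.187/32 (H1) depth=32
  + 200.208.0.0/12 (H1) depth=12
  ? 146.143.233.187  path d0:H6→d1:-→d2:-→d3:-→d4:-→d5:-→d6:-→d7:-→d8:-→d9:-→d10:-→d11:-→d12:-→d13:-→d14:-→d15:-→d16:H5→d17:-→d18:-→d19:-→d20:H3→d21:-→d22:-→d23:-→d24:-→d25:-→d26:-→d27:-→d28:-→d29:-→d30:-→d31:-→d32:H1  best=H1
  + 146.128.0.0/12 (H4) depth=12
  ? 146.128.140.36  path d0:H6→d1:-→d2:-→d3:-→d4:-→d5:-→d6:-→d7:-→d8:-→d9:-→d10:-→d11:-→d12:H4  best=H4
  ? 146.143.224.3  path d0:H6→d1:-→d2:-→d3:-→d4:-→d5:-→d6:-→d7:-→d8:-→d9:-→d10:-→d11:-→d12:H4→d13:-→d14:-→d15:-→d16:H5→d17:-→d18:-→d19:-→d20:H3  best=H3
  ? 200.208.0.1  path d0:H6→d1:-→d2:-→d3:-→d4:-→d5:-→d6:-→d7:-→d8:-→d9:-→d10:-→d11:-→d12:H1  best=H1
  + 146.140.0.0/14 (H3) depth=14
  + 192.0.0.0/2 (H1) depth=2
  + 146.143.233.176/28 (H1) depth=28
  + 146.143.233.0/24 (H5) depth=24
  + 200.208.0.0/12 (H1) depth=12
  + 146.143.224.0/20 (H2) depth=20
  + 146.143.233.187/32 (H0) depth=32
  + 146.143.233.0/24 (H6) depth=24
  - 146.140.0.0/14 clear@14
  ? 146.143.233.187  path d0:H6→d1:-→d2:-→d3:-→d4:-→d5:-→d6:-→d7:-→d8:-→d9:-→d10:-→d11:-→d12:H4→d13:-→d14:-→d15:-→d16:H5→d17:-→d18:-→d19:-→d20:H2→d21:-→d22:-→d23:-→d24:H6→d25:-→d26:-→d27:-→d28:H1→d29:-→d30:-→d31:-→d32:H0  best=H0
  + 200.223.4.160/28 (H5) depth=28

== LOOKUPS ==
["H5","H5","H4","H2","H3","H1","H4","H3","H1","H0"]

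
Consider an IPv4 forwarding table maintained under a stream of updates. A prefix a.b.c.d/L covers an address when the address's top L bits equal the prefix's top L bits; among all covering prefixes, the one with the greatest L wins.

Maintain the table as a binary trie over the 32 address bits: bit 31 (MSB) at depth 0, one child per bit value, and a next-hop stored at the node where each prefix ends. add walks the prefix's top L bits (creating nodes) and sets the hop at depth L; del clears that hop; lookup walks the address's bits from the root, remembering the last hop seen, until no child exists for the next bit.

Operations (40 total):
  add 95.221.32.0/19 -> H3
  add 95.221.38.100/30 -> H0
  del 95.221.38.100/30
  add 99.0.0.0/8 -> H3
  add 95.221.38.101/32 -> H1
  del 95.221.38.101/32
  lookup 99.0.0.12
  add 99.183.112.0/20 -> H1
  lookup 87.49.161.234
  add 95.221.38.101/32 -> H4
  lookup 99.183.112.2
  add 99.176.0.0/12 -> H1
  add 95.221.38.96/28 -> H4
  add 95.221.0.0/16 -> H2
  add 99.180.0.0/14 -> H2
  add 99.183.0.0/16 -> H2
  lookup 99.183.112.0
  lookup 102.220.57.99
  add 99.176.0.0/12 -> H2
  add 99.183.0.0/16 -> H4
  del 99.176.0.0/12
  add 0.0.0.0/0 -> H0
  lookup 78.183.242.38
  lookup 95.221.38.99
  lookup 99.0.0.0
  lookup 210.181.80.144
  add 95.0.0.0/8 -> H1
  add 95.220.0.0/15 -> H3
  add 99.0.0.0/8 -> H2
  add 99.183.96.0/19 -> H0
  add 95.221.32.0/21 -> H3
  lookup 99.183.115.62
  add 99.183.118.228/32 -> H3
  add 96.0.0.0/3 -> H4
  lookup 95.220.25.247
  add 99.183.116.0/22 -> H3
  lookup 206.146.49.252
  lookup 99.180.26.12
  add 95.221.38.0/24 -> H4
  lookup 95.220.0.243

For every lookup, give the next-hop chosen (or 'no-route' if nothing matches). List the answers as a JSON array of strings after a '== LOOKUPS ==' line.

Process each operation:
  + 95.221.32.0/19 (H3) depth=19
  + 95.221.38.100/30 (H0) depth=30
  - 95.221.38.100/30 clear@30
  + 99.0.0.0/8 (H3) depth=8
  + 95.221.38.101/32 (H1) depth=32
  - 95.221.38.101/32 clear@32
  ? 99.0.0.12  path d0:-→d1:-→d2:-→d3:-→d4:-→d5:-→d6:-→d7:-→d8:H3  best=H3
  + 99.183.112.0/20 (H1) depth=20
  ? 87.49.161.234  path d0:-→d1:-→d2:-→d3:-→d4:-  best=no-route
  + 95.221.38.101/32 (H4) depth=32
  ? 99.183.112.2  path d0:-→d1:-→d2:-→d3:-→d4:-→d5:-→d6:-→d7:-→d8:H3→d9:-→d10:-→d11:-→d12:-→d13:-→d14:-→d15:-→d16:-→d17:-→d18:-→d19:-→d20:H1  best=H1
  + 99.176.0.0/12 (H1) depth=12
  + 95.221.38.96/28 (H4) depth=28
  + 95.221.0.0/16 (H2) depth=16
  + 99.180.0.0/14 (H2) depth=14
  + 99.183.0.0/16 (H2) depth=16
  ? 99.183.112.0  path d0:-→d1:-→d2:-→d3:-→d4:-→d5:-→d6:-→d7:-→d8:H3→d9:-→d10:-→d11:-→d12:H1→d13:-→d14:H2→d15:-→d16:H2→d17:-→d18:-→d19:-→d20:H1  best=H1
  ? 102.220.57.99  path d0:-→d1:-→d2:-→d3:-→d4:-→d5:-  best=no-route
  + 99.176.0.0/12 (H2) depth=12
  + 99.183.0.0/16 (H4) depth=16
  - 99.176.0.0/12 clear@12
  + 0.0.0.0/0 (H0) depth=0
  ? 78.183.242.38  path d0:H0→d1:-→d2:-→d3:-  best=H0
  ? 95.221.38.99  path d0:H0→d1:-→d2:-→d3:-→d4:-→d5:-→d6:-→d7:-→d8:-→d9:-→d10:-→d11:-→d12:-→d13:-→d14:-→d15:-→d16:H2→d17:-→d18:-→d19:H3→d20:-→d21:-→d22:-→d23:-→d24:-→d25:-→d26:-→d27:-→d28:H4→d29:-  best=H4
  ? 99.0.0.0  path d0:H0→d1:-→d2:-→d3:-→d4:-→d5:-→d6:-→d7:-→d8:H3  best=H3
  ? 210.181.80.144  path d0:H0  best=H0
  + 95.0.0.0/8 (H1) depth=8
  + 95.220.0.0/15 (H3) depth=15
  + 99.0.0.0/8 (H2) depth=8
  + 99.183.96.0/19 (H0) depth=19
  + 95.221.32.0/21 (H3) depth=21
  ? 99.183.115.62  path d0:H0→d1:-→d2:-→d3:-→d4:-→d5:-→d6:-→d7:-→d8:H2→d9:-→d10:-→d11:-→d12:-→d13:-→d14:H2→d15:-→d16:H4→d17:-→d18:-→d19:H0→d20:H1  best=H1
  + 99.183.118.228/32 (H3) depth=32
  + 96.0.0.0/3 (H4) depth=3
  ? 95.220.25.247  path d0:H0→d1:-→d2:-→d3:-→d4:-→d5:-→d6:-→d7:-→d8:H1→d9:-→d10:-→d11:-→d12:-→d13:-→d14:-→d15:H3  best=H3
  + 99.183.116.0/22 (H3) depth=22
  ? 206.146.49.252  path d0:H0  best=H0
  ? 99.180.26.12  path d0:H0→d1:-→d2:-→d3:H4→d4:-→d5:-→d6:-→d7:-→d8:H2→d9:-→d10:-→d11:-→d12:-→d13:-→d14:H2  best=H2
  + 95.221.38.0/24 (H4) depth=24
  ? 95.220.0.243  path d0:H0→d1:-→d2:-→d3:-→d4:-→d5:-→d6:-→d7:-→d8:H1→d9:-→d10:-→d11:-→d12:-→d13:-→d14:-→d15:H3  best=H3

== LOOKUPS ==
["H3","no-route","H1","H1","no-route","H0","H4","H3","H0","H1","H3","H0","H2","H3"]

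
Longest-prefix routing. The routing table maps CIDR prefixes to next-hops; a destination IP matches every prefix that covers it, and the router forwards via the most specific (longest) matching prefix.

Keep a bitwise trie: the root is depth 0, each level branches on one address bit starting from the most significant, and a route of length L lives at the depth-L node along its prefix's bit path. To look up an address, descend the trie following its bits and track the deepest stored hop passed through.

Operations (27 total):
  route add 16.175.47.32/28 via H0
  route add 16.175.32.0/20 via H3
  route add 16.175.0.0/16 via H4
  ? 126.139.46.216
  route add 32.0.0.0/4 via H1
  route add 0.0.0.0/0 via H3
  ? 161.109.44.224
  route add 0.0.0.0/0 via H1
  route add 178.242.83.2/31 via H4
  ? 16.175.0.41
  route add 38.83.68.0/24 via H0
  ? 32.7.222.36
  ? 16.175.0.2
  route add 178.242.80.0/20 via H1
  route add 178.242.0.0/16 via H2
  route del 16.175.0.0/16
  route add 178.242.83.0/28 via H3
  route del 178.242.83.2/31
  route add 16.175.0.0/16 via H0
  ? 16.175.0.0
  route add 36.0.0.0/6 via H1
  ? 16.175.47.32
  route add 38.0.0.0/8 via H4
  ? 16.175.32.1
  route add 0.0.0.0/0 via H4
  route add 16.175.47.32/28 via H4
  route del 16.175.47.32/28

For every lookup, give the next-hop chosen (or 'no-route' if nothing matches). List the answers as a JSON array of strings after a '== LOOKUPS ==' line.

Trace:
  add 16.175.47.32/28 -> H0 at depth 28
  add 16.175.32.0/20 -> H3 at depth 20
  add 16.175.0.0/16 -> H4 at depth 16
  lookup 126.139.46.216: bits 0 walk d0:-→d1:- -> no-route
  add 32.0.0.0/4 -> H1 at depth 4
  add 0.0.0.0/0 -> H3 at depth 0
  lookup 161.109.44.224: bits ε walk d0:H3 -> H3
  add 0.0.0.0/0 -> H1 at depth 0
  add 178.242.83.2/31 -> H4 at depth 31
  lookup 16.175.0.41: bits 000100001010111100 walk d0:H1→d1:-→d2:-→d3:-→d4:-→d5:-→d6:-→d7:-→d8:-→d9:-→d10:-→d11:-→d12:-→d13:-→d14:-→d15:-→d16:H4→d17:-→d18:- -> H4
  add 38.83.68.0/24 -> H0 at depth 24
  lookup 32.7.222.36: bits 00100 walk d0:H1→d1:-→d2:-→d3:-→d4:H1→d5:- -> H1
  lookup 16.175.0.2: bits 000100001010111100 walk d0:H1→d1:-→d2:-→d3:-→d4:-→d5:-→d6:-→d7:-→d8:-→d9:-→d10:-→d11:-→d12:-→d13:-→d14:-→d15:-→d16:H4→d17:-→d18:- -> H4
  add 178.242.80.0/20 -> H1 at depth 20
  add 178.242.0.0/16 -> H2 at depth 16
  - 16.175.0.0/16 clear@16
  add 178.242.83.0/28 -> H3 at depth 28
  - 178.242.83.2/31 clear@31
  add 16.175.0.0/16 -> H0 at depth 16
  lookup 16.175.0.0: bits 000100001010111100 walk d0:H1→d1:-→d2:-→d3:-→d4:-→d5:-→d6:-→d7:-→d8:-→d9:-→d10:-→d11:-→d12:-→d13:-→d14:-→d15:-→d16:H0→d17:-→d18:- -> H0
  add 36.0.0.0/6 -> H1 at depth 6
  lookup 16.175.47.32: bits 0001000010101111001011110010 walk d0:H1→d1:-→d2:-→d3:-→d4:-→d5:-→d6:-→d7:-→d8:-→d9:-→d10:-→d11:-→d12:-→d13:-→d14:-→d15:-→d16:H0→d17:-→d18:-→d19:-→d20:H3→d21:-→d22:-→d23:-→d24:-→d25:-→d26:-→d27:-→d28:H0 -> H0
  add 38.0.0.0/8 -> H4 at depth 8
  lookup 16.175.32.1: bits 00010000101011110010 walk d0:H1→d1:-→d2:-→d3:-→d4:-→d5:-→d6:-→d7:-→d8:-→d9:-→d10:-→d11:-→d12:-→d13:-→d14:-→d15:-→d16:H0→d17:-→d18:-→d19:-→d20:H3 -> H3
  add 0.0.0.0/0 -> H4 at depth 0
  add 16.175.47.32/28 -> H4 at depth 28
  - 16.175.47.32/28 clear@28

== LOOKUPS ==
["no-route","H3","H4","H1","H4","H0","H0","H3"]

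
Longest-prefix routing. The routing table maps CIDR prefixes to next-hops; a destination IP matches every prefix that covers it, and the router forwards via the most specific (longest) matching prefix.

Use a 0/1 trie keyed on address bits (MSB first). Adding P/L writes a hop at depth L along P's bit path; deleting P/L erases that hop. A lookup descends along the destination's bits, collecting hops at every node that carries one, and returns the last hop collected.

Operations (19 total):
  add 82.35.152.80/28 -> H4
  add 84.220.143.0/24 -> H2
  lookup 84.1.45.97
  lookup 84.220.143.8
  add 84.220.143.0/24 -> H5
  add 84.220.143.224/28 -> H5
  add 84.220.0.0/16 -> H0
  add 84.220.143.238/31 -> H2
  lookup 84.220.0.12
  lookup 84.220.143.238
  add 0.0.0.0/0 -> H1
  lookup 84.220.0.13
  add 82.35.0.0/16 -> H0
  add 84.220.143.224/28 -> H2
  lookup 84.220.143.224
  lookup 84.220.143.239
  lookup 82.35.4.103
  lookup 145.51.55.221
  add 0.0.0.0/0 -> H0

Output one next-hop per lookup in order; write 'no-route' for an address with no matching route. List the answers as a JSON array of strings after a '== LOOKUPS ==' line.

Trace:
  add 82.35.152.80/28 -> H4 at depth 28
  add 84.220.143.0/24 -> H2 at depth 24
  lookup 84.1.45.97: bits 01010100 walk d0:-→d1:-→d2:-→d3:-→d4:-→d5:-→d6:-→d7:-→d8:- -> no-route
  lookup 84.220.143.8: bits 010101001101110010001111 walk d0:-→d1:-→d2:-→d3:-→d4:-→d5:-→d6:-→d7:-→d8:-→d9:-→d10:-→d11:-→d12:-→d13:-→d14:-→d15:-→d16:-→d17:-→d18:-→d19:-→d20:-→d21:-→d22:-→d23:-→d24:H2 -> H2
  add 84.220.143.0/24 -> H5 at depth 24
  add 84.220.143.224/28 -> H5 at depth 28
  add 84.220.0.0/16 -> H0 at depth 16
  add 84.220.143.238/31 -> H2 at depth 31
  lookup 84.220.0.12: bits 0101010011011100 walk d0:-→d1:-→d2:-→d3:-→d4:-→d5:-→d6:-→d7:-→d8:-→d9:-→d10:-→d11:-→d12:-→d13:-→d14:-→d15:-→d16:H0 -> H0
  lookup 84.220.143.238: bits 0101010011011100100011111110111 walk d0:-→d1:-→d2:-→d3:-→d4:-→d5:-→d6:-→d7:-→d8:-→d9:-→d10:-→d11:-→d12:-→d13:-→d14:-→d15:-→d16:H0→d17:-→d18:-→d19:-→d20:-→d21:-→d22:-→d23:-→d24:H5→d25:-→d26:-→d27:-→d28:H5→d29:-→d30:-→d31:H2 -> H2
  add 0.0.0.0/0 -> H1 at depth 0
  lookup 84.220.0.13: bits 0101010011011100 walk d0:H1→d1:-→d2:-→d3:-→d4:-→d5:-→d6:-→d7:-→d8:-→d9:-→d10:-→d11:-→d12:-→d13:-→d14:-→d15:-→d16:H0 -> H0
  add 82.35.0.0/16 -> H0 at depth 16
  add 84.220.143.224/28 -> H2 at depth 28
  lookup 84.220.143.224: bits 0101010011011100100011111110 walk d0:H1→d1:-→d2:-→d3:-→d4:-→d5:-→d6:-→d7:-→d8:-→d9:-→d10:-→d11:-→d12:-→d13:-→d14:-→d15:-→d16:H0→d17:-→d18:-→d19:-→d20:-→d21:-→d22:-→d23:-→d24:H5→d25:-→d26:-→d27:-→d28:H2 -> H2
  lookup 84.220.143.239: bits 0101010011011100100011111110111 walk d0:H1→d1:-→d2:-→d3:-→d4:-→d5:-→d6:-→d7:-→d8:-→d9:-→d10:-→d11:-→d12:-→d13:-→d14:-→d15:-→d16:H0→d17:-→d18:-→d19:-→d20:-→d21:-→d22:-→d23:-→d24:H5→d25:-→d26:-→d27:-→d28:H2→d29:-→d30:-→d31:H2 -> H2
  lookup 82.35.4.103: bits 0101001000100011 walk d0:H1→d1:-→d2:-→d3:-→d4:-→d5:-→d6:-→d7:-→d8:-→d9:-→d10:-→d11:-→d12:-→d13:-→d14:-→d15:-→d16:H0 -> H0
  lookup 145.51.55.221: bits ε walk d0:H1 -> H1
  add 0.0.0.0/0 -> H0 at depth 0

== LOOKUPS ==
["no-route","H2","H0","H2","H0","H2","H2","H0","H1"]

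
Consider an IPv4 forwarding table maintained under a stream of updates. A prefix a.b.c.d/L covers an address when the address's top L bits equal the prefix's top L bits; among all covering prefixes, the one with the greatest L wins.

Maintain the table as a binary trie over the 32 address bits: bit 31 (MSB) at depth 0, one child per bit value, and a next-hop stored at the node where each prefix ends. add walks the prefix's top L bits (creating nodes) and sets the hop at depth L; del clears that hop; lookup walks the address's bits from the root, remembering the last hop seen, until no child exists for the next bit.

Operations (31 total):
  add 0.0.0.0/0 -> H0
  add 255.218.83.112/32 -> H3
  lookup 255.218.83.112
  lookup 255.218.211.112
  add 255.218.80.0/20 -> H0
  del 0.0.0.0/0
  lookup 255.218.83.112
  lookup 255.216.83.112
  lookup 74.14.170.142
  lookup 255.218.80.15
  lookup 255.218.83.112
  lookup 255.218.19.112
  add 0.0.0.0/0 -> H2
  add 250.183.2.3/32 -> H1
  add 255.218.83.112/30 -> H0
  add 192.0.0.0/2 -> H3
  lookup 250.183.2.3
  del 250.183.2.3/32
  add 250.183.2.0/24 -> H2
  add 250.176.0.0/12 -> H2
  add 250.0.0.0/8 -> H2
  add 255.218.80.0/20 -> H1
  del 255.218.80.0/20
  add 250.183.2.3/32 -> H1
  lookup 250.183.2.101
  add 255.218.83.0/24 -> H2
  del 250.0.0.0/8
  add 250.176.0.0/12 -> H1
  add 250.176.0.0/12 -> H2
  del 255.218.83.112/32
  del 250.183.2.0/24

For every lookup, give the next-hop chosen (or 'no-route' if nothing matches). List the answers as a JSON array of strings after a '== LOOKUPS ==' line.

Process each operation:
  + 0.0.0.0/0 (H0) depth=0
  + 255.218.83.112/32 (H3) depth=32
  ? 255.218.83.112  path d0:H0→d1:-→d2:-→d3:-→d4:-→d5:-→d6:-→d7:-→d8:-→d9:-→d10:-→d11:-→d12:-→d13:-→d14:-→d15:-→d16:-→d17:-→d18:-→d19:-→d20:-→d21:-→d22:-→d23:-→d24:-→d25:-→d26:-→d27:-→d28:-→d29:-→d30:-→d31:-→d32:H3  best=H3
  ? 255.218.211.112  path d0:H0→d1:-→d2:-→d3:-→d4:-→d5:-→d6:-→d7:-→d8:-→d9:-→d10:-→d11:-→d12:-→d13:-→d14:-→d15:-→d16:-  best=H0
  + 255.218.80.0/20 (H0) depth=20
  - 0.0.0.0/0 clear@0
  ? 255.218.83.112  path d0:-→d1:-→d2:-→d3:-→d4:-→d5:-→d6:-→d7:-→d8:-→d9:-→d10:-→d11:-→d12:-→d13:-→d14:-→d15:-→d16:-→d17:-→d18:-→d19:-→d20:H0→d21:-→d22:-→d23:-→d24:-→d25:-→d26:-→d27:-→d28:-→d29:-→d30:-→d31:-→d32:H3  best=H3
  ? 255.216.83.112  path d0:-→d1:-→d2:-→d3:-→d4:-→d5:-→d6:-→d7:-→d8:-→d9:-→d10:-→d11:-→d12:-→d13:-→d14:-  best=no-route
  ? 74.14.170.142  path d0:-  best=no-route
  ? 255.218.80.15  path d0:-→d1:-→d2:-→d3:-→d4:-→d5:-→d6:-→d7:-→d8:-→d9:-→d10:-→d11:-→d12:-→d13:-→d14:-→d15:-→d16:-→d17:-→d18:-→d19:-→d20:H0→d21:-→d22:-  best=H0
  ? 255.218.83.112  path d0:-→d1:-→d2:-→d3:-→d4:-→d5:-→d6:-→d7:-→d8:-→d9:-→d10:-→d11:-→d12:-→d13:-→d14:-→d15:-→d16:-→d17:-→d18:-→d19:-→d20:H0→d21:-→d22:-→d23:-→d24:-→d25:-→d26:-→d27:-→d28:-→d29:-→d30:-→d31:-→d32:H3  best=H3
  ? 255.218.19.112  path d0:-→d1:-→d2:-→d3:-→d4:-→d5:-→d6:-→d7:-→d8:-→d9:-→d10:-→d11:-→d12:-→d13:-→d14:-→d15:-→d16:-→d17:-  best=no-route
  + 0.0.0.0/0 (H2) depth=0
  + 250.183.2.3/32 (H1) depth=32
  + 255.218.83.112/30 (H0) depth=30
  + 192.0.0.0/2 (H3) depth=2
  ? 250.183.2.3  path d0:H2→d1:-→d2:H3→d3:-→d4:-→d5:-→d6:-→d7:-→d8:-→d9:-→d10:-→d11:-→d12:-→d13:-→d14:-→d15:-→d16:-→d17:-→d18:-→d19:-→d20:-→d21:-→d22:-→d23:-→d24:-→d25:-→d26:-→d27:-→d28:-→d29:-→d30:-→d31:-→d32:H1  best=H1
  - 250.183.2.3/32 clear@32
  + 250.183.2.0/24 (H2) depth=24
  + 250.176.0.0/12 (H2) depth=12
  + 250.0.0.0/8 (H2) depth=8
  + 255.218.80.0/20 (H1) depth=20
  - 255.218.80.0/20 clear@20
  + 250.183.2.3/32 (H1) depth=32
  ? 250.183.2.101  path d0:H2→d1:-→d2:H3→d3:-→d4:-→d5:-→d6:-→d7:-→d8:H2→d9:-→d10:-→d11:-→d12:H2→d13:-→d14:-→d15:-→d16:-→d17:-→d18:-→d19:-→d20:-→d21:-→d22:-→d23:-→d24:H2→d25:-  best=H2
  + 255.218.83.0/24 (H2) depth=24
  - 250.0.0.0/8 clear@8
  + 250.176.0.0/12 (H1) depth=12
  + 250.176.0.0/12 (H2) depth=12
  - 255.218.83.112/32 clear@32
  - 250.183.2.0/24 clear@24

== LOOKUPS ==
["H3","H0","H3","no-route","no-route","H0","H3","no-route","H1","H2"]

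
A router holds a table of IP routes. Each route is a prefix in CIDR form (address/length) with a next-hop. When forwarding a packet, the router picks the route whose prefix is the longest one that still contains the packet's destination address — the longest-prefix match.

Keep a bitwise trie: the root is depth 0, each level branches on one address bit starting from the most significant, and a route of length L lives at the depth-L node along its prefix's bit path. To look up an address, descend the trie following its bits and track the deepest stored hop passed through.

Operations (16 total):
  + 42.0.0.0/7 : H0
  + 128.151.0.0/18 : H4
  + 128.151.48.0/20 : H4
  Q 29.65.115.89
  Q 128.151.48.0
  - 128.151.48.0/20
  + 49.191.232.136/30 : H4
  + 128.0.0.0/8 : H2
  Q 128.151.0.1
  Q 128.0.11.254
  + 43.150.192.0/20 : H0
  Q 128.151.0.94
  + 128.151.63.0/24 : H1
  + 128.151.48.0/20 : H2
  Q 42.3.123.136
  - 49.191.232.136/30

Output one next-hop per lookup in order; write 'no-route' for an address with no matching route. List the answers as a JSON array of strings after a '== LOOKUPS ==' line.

Apply in order:
  add 42.0.0.0/7 -> H0 at depth 7
  add 128.151.0.0/18 -> H4 at depth 18
  add 128.151.48.0/20 -> H4 at depth 20
  lookup 29.65.115.89: bits 00 walk d0:-→d1:-→d2:- -> no-route
  lookup 128.151.48.0: bits 10000000100101110011 walk d0:-→d1:-→d2:-→d3:-→d4:-→d5:-→d6:-→d7:-→d8:-→d9:-→d10:-→d11:-→d12:-→d13:-→d14:-→d15:-→d16:-→d17:-→d18:H4→d19:-→d20:H4 -> H4
  - 128.151.48.0/20 clear@20
  add 49.191.232.136/30 -> H4 at depth 30
  add 128.0.0.0/8 -> H2 at depth 8
  lookup 128.151.0.1: bits 100000001001011100 walk d0:-→d1:-→d2:-→d3:-→d4:-→d5:-→d6:-→d7:-→d8:H2→d9:-→d10:-→d11:-→d12:-→d13:-→d14:-→d15:-→d16:-→d17:-→d18:H4 -> H4
  lookup 128.0.11.254: bits 10000000 walk d0:-→d1:-→d2:-→d3:-→d4:-→d5:-→d6:-→d7:-→d8:H2 -> H2
  add 43.150.192.0/20 -> H0 at depth 20
  lookup 128.151.0.94: bits 100000001001011100 walk d0:-→d1:-→d2:-→d3:-→d4:-→d5:-→d6:-→d7:-→d8:H2→d9:-→d10:-→d11:-→d12:-→d13:-→d14:-→d15:-→d16:-→d17:-→d18:H4 -> H4
  add 128.151.63.0/24 -> H1 at depth 24
  add 128.151.48.0/20 -> H2 at depth 20
  lookup 42.3.123.136: bits 0010101 walk d0:-→d1:-→d2:-→d3:-→d4:-→d5:-→d6:-→d7:H0 -> H0
  - 49.191.232.136/30 clear@30

== LOOKUPS ==
["no-route","H4","H4","H2","H4","H0"]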